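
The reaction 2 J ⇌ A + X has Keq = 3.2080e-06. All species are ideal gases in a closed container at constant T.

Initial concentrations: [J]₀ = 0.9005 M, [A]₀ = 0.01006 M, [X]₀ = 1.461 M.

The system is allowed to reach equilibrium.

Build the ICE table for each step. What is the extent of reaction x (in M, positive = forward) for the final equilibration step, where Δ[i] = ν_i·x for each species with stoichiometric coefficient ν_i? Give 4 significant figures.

Q₀ = 0.01813 vs Keq = 3.2080e-06 ⇒ Q>K, reverse
Step 1:
                  J         A         X
  I          0.9005   0.01006     1.461
  C         0.02012  -0.01006  -0.01006
  E          0.9206 1.8739e-06     1.451
  solve Keq expr → x = -0.01006; check Q = 3.2080e-06

x = -0.01006 M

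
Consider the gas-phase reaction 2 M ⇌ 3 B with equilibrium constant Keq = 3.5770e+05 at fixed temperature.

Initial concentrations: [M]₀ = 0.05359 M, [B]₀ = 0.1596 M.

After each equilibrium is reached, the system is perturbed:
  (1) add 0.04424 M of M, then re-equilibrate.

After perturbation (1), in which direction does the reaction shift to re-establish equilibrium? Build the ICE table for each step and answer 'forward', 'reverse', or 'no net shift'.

Direction: forward

Q₀ = 1.416 vs Keq = 3.5770e+05 ⇒ Q<K, forward
Step 1:
                   M          B
  init       0.05359     0.1596
  Δ         -0.05339    0.08009
  eq      1.9621e-04     0.2397
  solve Keq expr → x = 0.0267; check Q = 3.5770e+05
Then add 0.04424 M of M.
Step 2:
                   M          B
  init       0.04444     0.2397
  Δ         -0.04415    0.06623
  eq      2.8291e-04     0.3059
  solve Keq expr → x = 0.02208; check Q = 3.5770e+05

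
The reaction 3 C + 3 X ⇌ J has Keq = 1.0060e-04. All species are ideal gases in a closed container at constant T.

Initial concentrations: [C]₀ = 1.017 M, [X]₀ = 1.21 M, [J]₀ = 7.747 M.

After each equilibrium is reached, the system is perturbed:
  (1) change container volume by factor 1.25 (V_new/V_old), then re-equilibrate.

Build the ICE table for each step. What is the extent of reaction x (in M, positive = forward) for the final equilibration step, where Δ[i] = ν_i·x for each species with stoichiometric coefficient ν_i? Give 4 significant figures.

x = -0.3182 M

Q₀ = 4.157 vs Keq = 1.0060e-04 ⇒ Q>K, reverse
Step 1:
                    C           X           J
  init          1.017        1.21       7.747
  Δ             5.144       5.144      -1.715
  eq            6.161       6.354       6.032
  solve Keq expr → x = -1.715; check Q = 1.0060e-04
Then change container volume by factor 1.25 (V_new/V_old).
Step 2:
                    C           X           J
  init          4.928       5.083       4.826
  Δ            0.9546      0.9546     -0.3182
  eq            5.883       6.037       4.508
  solve Keq expr → x = -0.3182; check Q = 1.0060e-04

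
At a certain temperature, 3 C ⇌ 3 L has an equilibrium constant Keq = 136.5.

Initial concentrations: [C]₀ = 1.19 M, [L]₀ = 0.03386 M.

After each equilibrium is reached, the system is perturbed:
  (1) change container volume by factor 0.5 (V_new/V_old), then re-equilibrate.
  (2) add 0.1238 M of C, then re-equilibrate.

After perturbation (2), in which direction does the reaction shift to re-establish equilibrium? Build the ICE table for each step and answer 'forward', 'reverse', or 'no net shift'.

Q₀ = 2.3037e-05 vs Keq = 136.5 ⇒ Q<K, forward
Step 1:
                   C          L
  I             1.19    0.03386
  C           -0.991      0.991
  E            0.199      1.025
  solve Keq expr → x = 0.3303; check Q = 136.5
Then change container volume by factor 0.5 (V_new/V_old).
Step 2:
                   C          L
  I           0.3981       2.05
  C                0          0
  E           0.3981       2.05
  solve Keq expr → x = 0; check Q = 136.5
Then add 0.1238 M of C.
Step 3:
                   C          L
  I           0.5219       2.05
  C          -0.1037     0.1037
  E           0.4182      2.153
  solve Keq expr → x = 0.03456; check Q = 136.5

Direction: forward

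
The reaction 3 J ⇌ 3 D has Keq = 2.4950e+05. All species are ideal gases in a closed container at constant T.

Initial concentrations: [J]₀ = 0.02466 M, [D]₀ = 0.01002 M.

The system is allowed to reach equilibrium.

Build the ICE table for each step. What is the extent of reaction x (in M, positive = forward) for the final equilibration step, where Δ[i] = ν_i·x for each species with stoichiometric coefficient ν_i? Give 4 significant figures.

x = 0.008039 M

Q₀ = 0.06708 vs Keq = 2.4950e+05 ⇒ Q<K, forward
Step 1:
                    J           D
  init        0.02466     0.01002
  Δ          -0.02412     0.02412
  eq       5.4226e-04     0.03414
  solve Keq expr → x = 0.008039; check Q = 2.4950e+05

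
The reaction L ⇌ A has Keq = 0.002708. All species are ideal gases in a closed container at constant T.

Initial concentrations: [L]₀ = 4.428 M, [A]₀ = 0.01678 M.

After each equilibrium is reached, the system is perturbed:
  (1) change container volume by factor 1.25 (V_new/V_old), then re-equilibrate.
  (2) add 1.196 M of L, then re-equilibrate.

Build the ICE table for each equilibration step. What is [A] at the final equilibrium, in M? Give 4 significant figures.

[A]_eq = 0.01283 M

Q₀ = 0.00379 vs Keq = 0.002708 ⇒ Q>K, reverse
Step 1:
                   L          A
  init         4.428    0.01678
  Δ         0.004776  -0.004776
  eq           4.433      0.012
  solve Keq expr → x = -0.004776; check Q = 0.002708
Then change container volume by factor 1.25 (V_new/V_old).
Step 2:
                   L          A
  init         3.546   0.009603
  Δ                0          0
  eq           3.546   0.009603
  solve Keq expr → x = 0; check Q = 0.002708
Then add 1.196 M of L.
Step 3:
                   L          A
  init         4.742   0.009603
  Δ         -0.00323    0.00323
  eq           4.739    0.01283
  solve Keq expr → x = 0.00323; check Q = 0.002708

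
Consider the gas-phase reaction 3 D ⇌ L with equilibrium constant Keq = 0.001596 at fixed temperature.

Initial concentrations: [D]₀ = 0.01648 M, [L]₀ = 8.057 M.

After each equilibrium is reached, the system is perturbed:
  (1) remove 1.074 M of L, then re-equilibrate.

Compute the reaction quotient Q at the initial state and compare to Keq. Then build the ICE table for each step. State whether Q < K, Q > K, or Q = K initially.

Q₀ = 1.8001e+06 vs Keq = 0.001596 ⇒ Q>K, reverse
Step 1:
                   D          L
  init       0.01648      8.057
  Δ            13.18     -4.392
  eq           13.19      3.665
  solve Keq expr → x = -4.392; check Q = 0.001596
Then remove 1.074 M of L.
Step 2:
                   D          L
  init         13.19      2.591
  Δ          -0.9703     0.3234
  eq           12.22      2.914
  solve Keq expr → x = 0.3234; check Q = 0.001596

Q₀ = 1.8001e+06; Q > K (proceeds reverse)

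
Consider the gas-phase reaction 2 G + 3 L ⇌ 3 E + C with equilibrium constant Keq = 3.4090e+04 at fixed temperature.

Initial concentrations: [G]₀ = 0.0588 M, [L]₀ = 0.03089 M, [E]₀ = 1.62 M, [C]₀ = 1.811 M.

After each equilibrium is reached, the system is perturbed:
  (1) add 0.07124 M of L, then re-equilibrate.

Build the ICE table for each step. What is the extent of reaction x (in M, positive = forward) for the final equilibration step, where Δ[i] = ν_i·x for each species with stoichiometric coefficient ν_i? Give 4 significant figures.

Q₀ = 7.5554e+07 vs Keq = 3.4090e+04 ⇒ Q>K, reverse
Step 1:
                   G          L          E          C
  I           0.0588    0.03089       1.62      1.811
  C           0.1023     0.1535    -0.1535   -0.05117
  E           0.1611     0.1844      1.466       1.76
  solve Keq expr → x = -0.05117; check Q = 3.4090e+04
Then add 0.07124 M of L.
Step 2:
                   G          L          E          C
  I           0.1611     0.2556      1.466       1.76
  C         -0.02716   -0.04075    0.04075    0.01358
  E            0.134     0.2149      1.507      1.773
  solve Keq expr → x = 0.01358; check Q = 3.4090e+04

x = 0.01358 M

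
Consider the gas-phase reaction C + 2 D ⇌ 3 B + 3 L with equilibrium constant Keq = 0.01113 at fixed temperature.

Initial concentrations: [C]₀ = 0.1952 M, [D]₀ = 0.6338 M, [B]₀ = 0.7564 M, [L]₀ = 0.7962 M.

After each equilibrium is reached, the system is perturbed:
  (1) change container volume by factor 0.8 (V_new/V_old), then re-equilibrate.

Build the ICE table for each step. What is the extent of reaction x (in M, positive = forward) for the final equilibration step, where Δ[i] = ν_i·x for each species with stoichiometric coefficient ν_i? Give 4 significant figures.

Q₀ = 2.786 vs Keq = 0.01113 ⇒ Q>K, reverse
Step 1:
                    C           D           B           L
  I            0.1952      0.6338      0.7564      0.7962
  C            0.1324      0.2648     -0.3972     -0.3972
  E            0.3276      0.8986      0.3592       0.399
  solve Keq expr → x = -0.1324; check Q = 0.01113
Then change container volume by factor 0.8 (V_new/V_old).
Step 2:
                    C           D           B           L
  I            0.4095       1.123       0.449      0.4988
  C           0.01459     0.02917    -0.04376    -0.04376
  E            0.4241       1.152      0.4052       0.455
  solve Keq expr → x = -0.01459; check Q = 0.01113

x = -0.01459 M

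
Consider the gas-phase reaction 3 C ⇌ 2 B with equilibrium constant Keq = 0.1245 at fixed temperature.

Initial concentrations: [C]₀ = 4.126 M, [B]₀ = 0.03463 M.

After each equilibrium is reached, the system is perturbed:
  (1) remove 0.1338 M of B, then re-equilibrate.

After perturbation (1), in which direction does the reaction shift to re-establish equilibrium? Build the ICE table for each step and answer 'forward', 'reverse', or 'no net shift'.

Q₀ = 1.7073e-05 vs Keq = 0.1245 ⇒ Q<K, forward
Step 1:
                    C           B
  Initial       4.126     0.03463
  Change       -1.812       1.208
  Equil         2.314       1.242
  solve Keq expr → x = 0.6039; check Q = 0.1245
Then remove 0.1338 M of B.
Step 2:
                    C           B
  Initial       2.314       1.109
  Change      -0.0914     0.06094
  Equil         2.223       1.169
  solve Keq expr → x = 0.03047; check Q = 0.1245

Direction: forward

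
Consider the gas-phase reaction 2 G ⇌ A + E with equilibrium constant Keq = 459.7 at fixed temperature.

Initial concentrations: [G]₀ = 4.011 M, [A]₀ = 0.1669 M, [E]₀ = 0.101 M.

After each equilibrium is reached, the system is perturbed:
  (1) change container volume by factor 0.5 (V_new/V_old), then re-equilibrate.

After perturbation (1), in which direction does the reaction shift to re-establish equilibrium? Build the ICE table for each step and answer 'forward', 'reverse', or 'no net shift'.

Direction: no net shift

Q₀ = 0.001048 vs Keq = 459.7 ⇒ Q<K, forward
Step 1:
                   G          A          E
  Initial      4.011     0.1669      0.101
  Change      -3.914      1.957      1.957
  Equil       0.0975      2.124      2.058
  solve Keq expr → x = 1.957; check Q = 459.7
Then change container volume by factor 0.5 (V_new/V_old).
Step 2:
                   G          A          E
  Initial      0.195      4.247      4.116
  Change           0          0          0
  Equil        0.195      4.247      4.116
  solve Keq expr → x = 0; check Q = 459.7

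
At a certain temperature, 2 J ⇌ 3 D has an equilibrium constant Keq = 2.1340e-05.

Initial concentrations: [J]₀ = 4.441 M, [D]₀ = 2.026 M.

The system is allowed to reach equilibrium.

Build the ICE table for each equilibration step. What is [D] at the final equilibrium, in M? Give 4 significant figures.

Q₀ = 0.4217 vs Keq = 2.1340e-05 ⇒ Q>K, reverse
Step 1:
                  J         D
  Initial     4.441     2.026
  Change      1.291    -1.937
  Equil       5.732   0.08884
  solve Keq expr → x = -0.6457; check Q = 2.1340e-05

[D]_eq = 0.08884 M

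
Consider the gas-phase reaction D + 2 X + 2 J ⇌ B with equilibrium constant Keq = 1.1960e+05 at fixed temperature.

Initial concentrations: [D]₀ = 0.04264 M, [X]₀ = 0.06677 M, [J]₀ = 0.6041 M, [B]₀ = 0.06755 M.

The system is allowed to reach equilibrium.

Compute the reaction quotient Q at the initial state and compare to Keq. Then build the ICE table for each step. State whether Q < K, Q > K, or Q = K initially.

Q₀ = 973.7 vs Keq = 1.1960e+05 ⇒ Q<K, forward
Step 1:
                  D         X         J         B
  Initial   0.04264   0.06677    0.6041   0.06755
  Change   -0.02694  -0.05388  -0.05388   0.02694
  Equil      0.0157   0.01289    0.5502   0.09449
  solve Keq expr → x = 0.02694; check Q = 1.1960e+05

Q₀ = 973.7; Q < K (proceeds forward)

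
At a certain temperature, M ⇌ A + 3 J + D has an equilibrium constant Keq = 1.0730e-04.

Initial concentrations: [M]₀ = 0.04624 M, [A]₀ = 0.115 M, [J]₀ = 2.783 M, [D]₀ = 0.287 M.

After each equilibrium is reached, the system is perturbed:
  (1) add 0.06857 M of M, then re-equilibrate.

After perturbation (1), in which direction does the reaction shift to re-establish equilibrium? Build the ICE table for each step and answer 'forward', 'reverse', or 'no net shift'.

Q₀ = 15.39 vs Keq = 1.0730e-04 ⇒ Q>K, reverse
Step 1:
                  M         A         J         D
  Initial   0.04624     0.115     2.783     0.287
  Change      0.115    -0.115    -0.345    -0.115
  Equil      0.1612 6.9406e-06     2.438     0.172
  solve Keq expr → x = -0.115; check Q = 1.0730e-04
Then add 0.06857 M of M.
Step 2:
                  M         A         J         D
  Initial    0.2298 6.9406e-06     2.438     0.172
  Change  -2.9513e-06 2.9513e-06 8.8540e-06 2.9513e-06
  Equil      0.2298 9.8919e-06     2.438     0.172
  solve Keq expr → x = 2.9513e-06; check Q = 1.0730e-04

Direction: forward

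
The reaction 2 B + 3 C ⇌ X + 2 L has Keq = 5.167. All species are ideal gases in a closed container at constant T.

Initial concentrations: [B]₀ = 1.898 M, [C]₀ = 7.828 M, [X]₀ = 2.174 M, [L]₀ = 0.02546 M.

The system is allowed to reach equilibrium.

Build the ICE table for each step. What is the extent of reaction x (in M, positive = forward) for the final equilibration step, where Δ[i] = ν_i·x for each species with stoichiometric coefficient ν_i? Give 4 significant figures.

Q₀ = 8.1551e-07 vs Keq = 5.167 ⇒ Q<K, forward
Step 1:
                   B          C          X          L
  Initial      1.898      7.828      2.174    0.02546
  Change      -1.779     -2.669     0.8897      1.779
  Equil       0.1186      5.159      3.064      1.805
  solve Keq expr → x = 0.8897; check Q = 5.167

x = 0.8897 M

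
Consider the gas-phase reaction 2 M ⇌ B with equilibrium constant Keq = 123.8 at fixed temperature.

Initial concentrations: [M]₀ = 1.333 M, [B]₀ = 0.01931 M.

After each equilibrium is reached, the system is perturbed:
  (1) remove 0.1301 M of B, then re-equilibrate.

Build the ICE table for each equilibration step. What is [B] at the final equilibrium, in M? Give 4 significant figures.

[B]_eq = 0.5232 M

Q₀ = 0.01087 vs Keq = 123.8 ⇒ Q<K, forward
Step 1:
                   M          B
  Initial      1.333    0.01931
  Change      -1.261     0.6303
  Equil      0.07244     0.6496
  solve Keq expr → x = 0.6303; check Q = 123.8
Then remove 0.1301 M of B.
Step 2:
                   M          B
  Initial    0.07244     0.5195
  Change   -0.007428   0.003714
  Equil      0.06501     0.5232
  solve Keq expr → x = 0.003714; check Q = 123.8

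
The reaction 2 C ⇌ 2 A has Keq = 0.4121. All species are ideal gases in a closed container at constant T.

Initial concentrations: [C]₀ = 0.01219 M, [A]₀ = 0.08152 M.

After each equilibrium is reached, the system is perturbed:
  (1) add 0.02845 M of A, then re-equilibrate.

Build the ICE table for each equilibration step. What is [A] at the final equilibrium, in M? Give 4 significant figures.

Q₀ = 44.72 vs Keq = 0.4121 ⇒ Q>K, reverse
Step 1:
                   C          A
  Initial    0.01219    0.08152
  Change     0.04488   -0.04488
  Equil      0.05707    0.03664
  solve Keq expr → x = -0.02244; check Q = 0.4121
Then add 0.02845 M of A.
Step 2:
                   C          A
  Initial    0.05707    0.06509
  Change     0.01733   -0.01733
  Equil       0.0744    0.04776
  solve Keq expr → x = -0.008663; check Q = 0.4121

[A]_eq = 0.04776 M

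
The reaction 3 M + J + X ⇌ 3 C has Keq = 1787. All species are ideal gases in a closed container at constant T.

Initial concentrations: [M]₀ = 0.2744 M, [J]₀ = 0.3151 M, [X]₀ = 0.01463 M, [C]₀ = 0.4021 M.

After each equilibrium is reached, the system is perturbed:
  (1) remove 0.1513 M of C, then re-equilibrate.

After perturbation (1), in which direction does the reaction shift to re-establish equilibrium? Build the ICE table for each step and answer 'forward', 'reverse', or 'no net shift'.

Q₀ = 682.6 vs Keq = 1787 ⇒ Q<K, forward
Step 1:
                   M          J          X          C
  Initial     0.2744     0.3151    0.01463     0.4021
  Change    -0.01935   -0.00645   -0.00645    0.01935
  Equil       0.2551     0.3087    0.00818     0.4214
  solve Keq expr → x = 0.00645; check Q = 1787
Then remove 0.1513 M of C.
Step 2:
                   M          J          X          C
  Initial     0.2551     0.3087    0.00818     0.2701
  Change    -0.01522  -0.005075  -0.005075    0.01522
  Equil       0.2398     0.3036   0.003106     0.2854
  solve Keq expr → x = 0.005075; check Q = 1787

Direction: forward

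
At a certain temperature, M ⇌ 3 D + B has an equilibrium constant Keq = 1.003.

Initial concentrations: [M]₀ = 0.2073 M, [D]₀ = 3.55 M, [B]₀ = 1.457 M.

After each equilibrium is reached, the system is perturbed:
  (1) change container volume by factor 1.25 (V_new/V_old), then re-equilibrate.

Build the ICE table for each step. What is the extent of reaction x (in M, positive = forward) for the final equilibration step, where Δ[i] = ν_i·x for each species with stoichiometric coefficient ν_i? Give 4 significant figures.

Q₀ = 314.4 vs Keq = 1.003 ⇒ Q>K, reverse
Step 1:
                   M          D          B
  init        0.2073       3.55      1.457
  Δ           0.7989     -2.397    -0.7989
  eq           1.006      1.153     0.6581
  solve Keq expr → x = -0.7989; check Q = 1.003
Then change container volume by factor 1.25 (V_new/V_old).
Step 2:
                   M          D          B
  init         0.805     0.9226     0.5265
  Δ          -0.0555     0.1665     0.0555
  eq          0.7495      1.089      0.582
  solve Keq expr → x = 0.0555; check Q = 1.003

x = 0.0555 M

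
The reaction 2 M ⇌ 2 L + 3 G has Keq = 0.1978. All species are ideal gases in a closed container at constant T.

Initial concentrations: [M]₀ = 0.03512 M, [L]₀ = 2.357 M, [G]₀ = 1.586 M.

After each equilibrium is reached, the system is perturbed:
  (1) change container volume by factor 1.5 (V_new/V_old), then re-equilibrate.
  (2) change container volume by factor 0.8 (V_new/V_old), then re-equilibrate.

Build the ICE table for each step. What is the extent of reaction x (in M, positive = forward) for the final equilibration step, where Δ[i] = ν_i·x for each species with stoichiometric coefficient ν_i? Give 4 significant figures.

Q₀ = 1.7969e+04 vs Keq = 0.1978 ⇒ Q>K, reverse
Step 1:
                    M           L           G
  init        0.03512       2.357       1.586
  Δ            0.8007     -0.8007      -1.201
  eq           0.8358       1.556       0.385
  solve Keq expr → x = -0.4003; check Q = 0.1978
Then change container volume by factor 1.5 (V_new/V_old).
Step 2:
                    M           L           G
  init         0.5572       1.038      0.2566
  Δ          -0.05864     0.05864     0.08795
  eq           0.4986       1.096      0.3446
  solve Keq expr → x = 0.02932; check Q = 0.1978
Then change container volume by factor 0.8 (V_new/V_old).
Step 3:
                    M           L           G
  init         0.6232        1.37      0.4307
  Δ           0.04214    -0.04214    -0.06321
  eq           0.6654       1.328      0.3675
  solve Keq expr → x = -0.02107; check Q = 0.1978

x = -0.02107 M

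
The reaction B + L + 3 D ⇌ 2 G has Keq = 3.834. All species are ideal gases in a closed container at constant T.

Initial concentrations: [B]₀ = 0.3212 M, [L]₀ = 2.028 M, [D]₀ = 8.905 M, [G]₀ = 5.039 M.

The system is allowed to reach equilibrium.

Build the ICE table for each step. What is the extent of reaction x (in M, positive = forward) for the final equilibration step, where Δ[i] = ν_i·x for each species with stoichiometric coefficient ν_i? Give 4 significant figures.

Q₀ = 0.0552 vs Keq = 3.834 ⇒ Q<K, forward
Step 1:
                  B         L         D         G
  Initial    0.3212     2.028     8.905     5.039
  Change    -0.3116   -0.3116   -0.9347    0.6232
  Equil    0.009622     1.716      7.97     5.662
  solve Keq expr → x = 0.3116; check Q = 3.834

x = 0.3116 M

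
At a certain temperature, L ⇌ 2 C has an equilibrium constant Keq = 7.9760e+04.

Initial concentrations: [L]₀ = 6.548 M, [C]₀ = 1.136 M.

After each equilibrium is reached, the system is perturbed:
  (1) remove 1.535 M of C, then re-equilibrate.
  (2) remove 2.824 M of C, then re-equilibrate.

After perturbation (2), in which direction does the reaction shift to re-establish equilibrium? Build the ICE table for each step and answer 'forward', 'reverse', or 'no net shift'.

Q₀ = 0.1971 vs Keq = 7.9760e+04 ⇒ Q<K, forward
Step 1:
                   L          C
  Initial      6.548      1.136
  Change      -6.545      13.09
  Equil     0.002538      14.23
  solve Keq expr → x = 6.545; check Q = 7.9760e+04
Then remove 1.535 M of C.
Step 2:
                   L          C
  Initial   0.002538      12.69
  Change  -5.1773e-04   0.001035
  Equil      0.00202      12.69
  solve Keq expr → x = 5.1773e-04; check Q = 7.9760e+04
Then remove 2.824 M of C.
Step 3:
                   L          C
  Initial    0.00202      9.869
  Change  -7.9844e-04   0.001597
  Equil     0.001222      9.871
  solve Keq expr → x = 7.9844e-04; check Q = 7.9760e+04

Direction: forward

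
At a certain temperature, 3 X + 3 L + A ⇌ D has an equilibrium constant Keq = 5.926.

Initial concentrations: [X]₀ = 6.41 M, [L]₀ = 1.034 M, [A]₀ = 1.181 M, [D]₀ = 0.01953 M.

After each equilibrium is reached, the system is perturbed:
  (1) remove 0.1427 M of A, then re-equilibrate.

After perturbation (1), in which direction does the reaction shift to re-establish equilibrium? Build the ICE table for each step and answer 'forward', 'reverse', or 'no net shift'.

Direction: reverse

Q₀ = 5.6796e-05 vs Keq = 5.926 ⇒ Q<K, forward
Step 1:
                  X         L         A         D
  Initial      6.41     1.034     1.181   0.01953
  Change    -0.9597   -0.9597   -0.3199    0.3199
  Equil        5.45   0.07434    0.8611    0.3394
  solve Keq expr → x = 0.3199; check Q = 5.926
Then remove 0.1427 M of A.
Step 2:
                  X         L         A         D
  Initial      5.45   0.07434    0.7184    0.3394
  Change   0.004397  0.004397  0.001466 -0.001466
  Equil       5.455   0.07874    0.7199     0.338
  solve Keq expr → x = -0.001466; check Q = 5.926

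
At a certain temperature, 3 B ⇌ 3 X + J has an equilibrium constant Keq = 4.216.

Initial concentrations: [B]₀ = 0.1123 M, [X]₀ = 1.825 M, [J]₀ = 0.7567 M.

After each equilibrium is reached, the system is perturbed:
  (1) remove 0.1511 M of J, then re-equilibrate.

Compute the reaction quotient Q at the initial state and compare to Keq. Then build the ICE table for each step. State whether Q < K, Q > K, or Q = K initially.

Q₀ = 3248; Q > K (proceeds reverse)

Q₀ = 3248 vs Keq = 4.216 ⇒ Q>K, reverse
Step 1:
                   B          X          J
  I           0.1123      1.825     0.7567
  C            0.546     -0.546     -0.182
  E           0.6583      1.279     0.5747
  solve Keq expr → x = -0.182; check Q = 4.216
Then remove 0.1511 M of J.
Step 2:
                   B          X          J
  I           0.6583      1.279     0.4236
  C         -0.03919    0.03919    0.01306
  E           0.6191      1.318     0.4367
  solve Keq expr → x = 0.01306; check Q = 4.216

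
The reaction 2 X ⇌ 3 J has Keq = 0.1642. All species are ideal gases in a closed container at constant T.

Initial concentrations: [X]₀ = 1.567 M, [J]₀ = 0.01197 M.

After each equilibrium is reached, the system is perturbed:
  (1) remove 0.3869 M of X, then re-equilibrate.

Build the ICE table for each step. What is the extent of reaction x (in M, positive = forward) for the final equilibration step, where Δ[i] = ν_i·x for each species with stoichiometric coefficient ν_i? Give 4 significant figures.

x = -0.03778 M

Q₀ = 6.9846e-07 vs Keq = 0.1642 ⇒ Q<K, forward
Step 1:
                    X           J
  Initial       1.567     0.01197
  Change      -0.3973      0.5959
  Equil          1.17      0.6079
  solve Keq expr → x = 0.1986; check Q = 0.1642
Then remove 0.3869 M of X.
Step 2:
                    X           J
  Initial      0.7828      0.6079
  Change      0.07556     -0.1133
  Equil        0.8584      0.4946
  solve Keq expr → x = -0.03778; check Q = 0.1642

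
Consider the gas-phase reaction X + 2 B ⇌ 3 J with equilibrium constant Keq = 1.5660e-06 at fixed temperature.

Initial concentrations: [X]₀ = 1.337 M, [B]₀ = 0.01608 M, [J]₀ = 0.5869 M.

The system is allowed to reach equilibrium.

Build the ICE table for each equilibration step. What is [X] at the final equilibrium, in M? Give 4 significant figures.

[X]_eq = 1.53 M

Q₀ = 584.8 vs Keq = 1.5660e-06 ⇒ Q>K, reverse
Step 1:
                  X         B         J
  I           1.337   0.01608    0.5869
  C          0.1932    0.3864   -0.5796
  E            1.53    0.4025  0.007295
  solve Keq expr → x = -0.1932; check Q = 1.5660e-06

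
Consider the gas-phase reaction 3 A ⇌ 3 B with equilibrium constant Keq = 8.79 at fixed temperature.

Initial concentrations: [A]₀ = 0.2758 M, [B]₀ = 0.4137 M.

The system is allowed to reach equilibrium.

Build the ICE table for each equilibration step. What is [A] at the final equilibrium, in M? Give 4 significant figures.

[A]_eq = 0.225 M

Q₀ = 3.375 vs Keq = 8.79 ⇒ Q<K, forward
Step 1:
                  A         B
  init       0.2758    0.4137
  Δ        -0.05075   0.05075
  eq          0.225    0.4645
  solve Keq expr → x = 0.01692; check Q = 8.79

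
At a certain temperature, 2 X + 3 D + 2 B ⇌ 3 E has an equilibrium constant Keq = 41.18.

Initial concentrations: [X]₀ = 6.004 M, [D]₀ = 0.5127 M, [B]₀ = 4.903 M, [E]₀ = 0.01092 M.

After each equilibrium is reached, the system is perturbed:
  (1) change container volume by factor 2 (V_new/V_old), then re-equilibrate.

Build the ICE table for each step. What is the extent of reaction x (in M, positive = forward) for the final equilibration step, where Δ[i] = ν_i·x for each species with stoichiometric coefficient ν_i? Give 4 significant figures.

x = -0.003891 M

Q₀ = 1.1150e-08 vs Keq = 41.18 ⇒ Q<K, forward
Step 1:
                    X           D           B           E
  init          6.004      0.5127       4.903     0.01092
  Δ           -0.3306      -0.496     -0.3306       0.496
  eq            5.673     0.01675       4.572      0.5069
  solve Keq expr → x = 0.1653; check Q = 41.18
Then change container volume by factor 2 (V_new/V_old).
Step 2:
                    X           D           B           E
  init          2.837    0.008375       2.286      0.2534
  Δ          0.007783     0.01167    0.007783    -0.01167
  eq            2.844     0.02005       2.294      0.2418
  solve Keq expr → x = -0.003891; check Q = 41.18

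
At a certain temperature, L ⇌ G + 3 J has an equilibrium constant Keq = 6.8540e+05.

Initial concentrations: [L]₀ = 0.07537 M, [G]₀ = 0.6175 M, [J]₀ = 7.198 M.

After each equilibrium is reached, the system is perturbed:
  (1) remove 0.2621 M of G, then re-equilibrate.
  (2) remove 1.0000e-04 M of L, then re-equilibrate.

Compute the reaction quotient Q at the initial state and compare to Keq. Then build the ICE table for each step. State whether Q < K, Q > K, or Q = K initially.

Q₀ = 3055 vs Keq = 6.8540e+05 ⇒ Q<K, forward
Step 1:
                   L          G          J
  I          0.07537     0.6175      7.198
  C         -0.07496    0.07496     0.2249
  E       4.1320e-04     0.6925      7.423
  solve Keq expr → x = 0.07496; check Q = 6.8540e+05
Then remove 0.2621 M of G.
Step 2:
                   L          G          J
  I       4.1320e-04     0.4304      7.423
  C       -1.5626e-04 1.5626e-04 4.6878e-04
  E       2.5694e-04     0.4305      7.423
  solve Keq expr → x = 1.5626e-04; check Q = 6.8540e+05
Then remove 1.0000e-04 M of L.
Step 3:
                   L          G          J
  I       1.5694e-04     0.4305      7.423
  C       9.9909e-05 -9.9909e-05 -2.9973e-04
  E       2.5685e-04     0.4304      7.423
  solve Keq expr → x = -9.9909e-05; check Q = 6.8540e+05

Q₀ = 3055; Q < K (proceeds forward)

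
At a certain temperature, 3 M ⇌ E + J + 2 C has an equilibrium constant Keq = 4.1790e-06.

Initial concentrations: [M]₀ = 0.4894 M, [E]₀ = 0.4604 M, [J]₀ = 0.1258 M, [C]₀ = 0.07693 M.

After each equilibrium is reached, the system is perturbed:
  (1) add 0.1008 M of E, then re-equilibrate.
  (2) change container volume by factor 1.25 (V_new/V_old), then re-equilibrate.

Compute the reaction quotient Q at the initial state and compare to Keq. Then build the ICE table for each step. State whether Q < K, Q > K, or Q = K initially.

Q₀ = 0.002924; Q > K (proceeds reverse)

Q₀ = 0.002924 vs Keq = 4.1790e-06 ⇒ Q>K, reverse
Step 1:
                   M          E          J          C
  I           0.4894     0.4604     0.1258    0.07693
  C           0.1081   -0.03605   -0.03605   -0.07209
  E           0.5975     0.4244    0.08975   0.004838
  solve Keq expr → x = -0.03605; check Q = 4.1790e-06
Then add 0.1008 M of E.
Step 2:
                   M          E          J          C
  I           0.5975     0.5252    0.08975   0.004838
  C       7.1179e-04 -2.3726e-04 -2.3726e-04 -4.7453e-04
  E           0.5982     0.5249    0.08952   0.004364
  solve Keq expr → x = -2.3726e-04; check Q = 4.1790e-06
Then change container volume by factor 1.25 (V_new/V_old).
Step 3:
                   M          E          J          C
  I           0.4786     0.4199    0.07161   0.003491
  C       -5.9763e-04 1.9921e-04 1.9921e-04 3.9842e-04
  E            0.478     0.4201    0.07181   0.003889
  solve Keq expr → x = 1.9921e-04; check Q = 4.1790e-06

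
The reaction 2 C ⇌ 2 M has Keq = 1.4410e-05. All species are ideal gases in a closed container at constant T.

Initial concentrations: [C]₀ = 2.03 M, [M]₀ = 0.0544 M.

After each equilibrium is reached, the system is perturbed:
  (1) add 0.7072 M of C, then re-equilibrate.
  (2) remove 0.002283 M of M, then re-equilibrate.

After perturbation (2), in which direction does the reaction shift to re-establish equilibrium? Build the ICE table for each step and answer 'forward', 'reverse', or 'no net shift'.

Direction: forward

Q₀ = 7.1813e-04 vs Keq = 1.4410e-05 ⇒ Q>K, reverse
Step 1:
                   C          M
  init          2.03     0.0544
  Δ          0.04652   -0.04652
  eq           2.077   0.007883
  solve Keq expr → x = -0.02326; check Q = 1.4410e-05
Then add 0.7072 M of C.
Step 2:
                   C          M
  init         2.784   0.007883
  Δ        -0.002674   0.002674
  eq           2.781    0.01056
  solve Keq expr → x = 0.001337; check Q = 1.4410e-05
Then remove 0.002283 M of M.
Step 3:
                   C          M
  init         2.781   0.008274
  Δ        -0.002274   0.002274
  eq           2.779    0.01055
  solve Keq expr → x = 0.001137; check Q = 1.4410e-05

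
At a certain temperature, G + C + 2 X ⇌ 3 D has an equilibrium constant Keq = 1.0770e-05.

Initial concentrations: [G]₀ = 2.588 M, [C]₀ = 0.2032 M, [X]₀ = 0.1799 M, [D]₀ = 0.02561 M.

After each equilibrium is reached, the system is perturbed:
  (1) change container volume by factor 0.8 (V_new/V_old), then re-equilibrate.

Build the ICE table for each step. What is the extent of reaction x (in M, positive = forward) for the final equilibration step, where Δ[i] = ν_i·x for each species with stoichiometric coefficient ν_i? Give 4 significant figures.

x = 1.9015e-04 M

Q₀ = 9.8691e-04 vs Keq = 1.0770e-05 ⇒ Q>K, reverse
Step 1:
                   G          C          X          D
  Initial      2.588     0.2032     0.1799    0.02561
  Change     0.00653    0.00653    0.01306   -0.01959
  Equil        2.595     0.2097      0.193    0.00602
  solve Keq expr → x = -0.00653; check Q = 1.0770e-05
Then change container volume by factor 0.8 (V_new/V_old).
Step 2:
                   G          C          X          D
  Initial      3.243     0.2622     0.2412   0.007525
  Change  -1.9015e-04 -1.9015e-04 -3.8030e-04 5.7046e-04
  Equil        3.243      0.262     0.2408   0.008096
  solve Keq expr → x = 1.9015e-04; check Q = 1.0770e-05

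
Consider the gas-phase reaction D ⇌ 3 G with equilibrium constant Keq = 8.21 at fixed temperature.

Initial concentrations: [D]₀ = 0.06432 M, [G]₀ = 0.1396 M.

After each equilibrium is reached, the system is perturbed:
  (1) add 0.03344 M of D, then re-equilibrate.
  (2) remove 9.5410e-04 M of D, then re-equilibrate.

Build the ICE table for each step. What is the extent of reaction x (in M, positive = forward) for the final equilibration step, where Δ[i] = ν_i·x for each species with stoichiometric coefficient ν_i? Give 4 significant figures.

x = -8.0757e-04 M

Q₀ = 0.0423 vs Keq = 8.21 ⇒ Q<K, forward
Step 1:
                   D          G
  I          0.06432     0.1396
  C         -0.06031     0.1809
  E         0.004011     0.3205
  solve Keq expr → x = 0.06031; check Q = 8.21
Then add 0.03344 M of D.
Step 2:
                   D          G
  I          0.03745     0.3205
  C         -0.02918    0.08753
  E         0.008276     0.4081
  solve Keq expr → x = 0.02918; check Q = 8.21
Then remove 9.5410e-04 M of D.
Step 3:
                   D          G
  I         0.007322     0.4081
  C       8.0757e-04  -0.002423
  E         0.008129     0.4056
  solve Keq expr → x = -8.0757e-04; check Q = 8.21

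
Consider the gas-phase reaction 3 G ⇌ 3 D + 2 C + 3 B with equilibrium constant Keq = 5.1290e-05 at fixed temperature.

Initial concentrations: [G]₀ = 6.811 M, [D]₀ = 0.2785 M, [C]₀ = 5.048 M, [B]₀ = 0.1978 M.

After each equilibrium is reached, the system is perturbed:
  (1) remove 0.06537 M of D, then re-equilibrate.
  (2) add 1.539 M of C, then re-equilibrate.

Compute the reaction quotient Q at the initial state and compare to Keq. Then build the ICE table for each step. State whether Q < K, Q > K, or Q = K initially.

Q₀ = 1.3482e-05 vs Keq = 5.1290e-05 ⇒ Q<K, forward
Step 1:
                  G         D         C         B
  Initial     6.811    0.2785     5.048    0.1978
  Change   -0.05596   0.05596   0.03731   0.05596
  Equil       6.755    0.3345     5.085    0.2538
  solve Keq expr → x = 0.01865; check Q = 5.1290e-05
Then remove 0.06537 M of D.
Step 2:
                  G         D         C         B
  Initial     6.755    0.2691     5.085    0.2538
  Change   -0.02901   0.02901   0.01934   0.02901
  Equil       6.726    0.2981     5.105    0.2828
  solve Keq expr → x = 0.00967; check Q = 5.1290e-05
Then add 1.539 M of C.
Step 3:
                  G         D         C         B
  Initial     6.726    0.2981     6.644    0.2828
  Change    0.02372  -0.02372  -0.01582  -0.02372
  Equil        6.75    0.2744     6.628     0.259
  solve Keq expr → x = -0.007908; check Q = 5.1290e-05

Q₀ = 1.3482e-05; Q < K (proceeds forward)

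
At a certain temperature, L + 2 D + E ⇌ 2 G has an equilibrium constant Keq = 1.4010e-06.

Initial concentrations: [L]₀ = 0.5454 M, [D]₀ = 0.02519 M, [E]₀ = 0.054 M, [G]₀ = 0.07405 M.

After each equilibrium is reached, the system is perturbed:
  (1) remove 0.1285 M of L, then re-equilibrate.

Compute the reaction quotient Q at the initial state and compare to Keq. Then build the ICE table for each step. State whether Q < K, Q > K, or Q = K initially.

Q₀ = 293.4; Q > K (proceeds reverse)

Q₀ = 293.4 vs Keq = 1.4010e-06 ⇒ Q>K, reverse
Step 1:
                    L           D           E           G
  I            0.5454     0.02519       0.054     0.07405
  C           0.03701     0.07402     0.03701    -0.07402
  E            0.5824     0.09921     0.09101  2.7037e-05
  solve Keq expr → x = -0.03701; check Q = 1.4010e-06
Then remove 0.1285 M of L.
Step 2:
                    L           D           E           G
  I            0.4539     0.09921     0.09101  2.7037e-05
  C        1.5836e-06  3.1672e-06  1.5836e-06 -3.1672e-06
  E            0.4539     0.09922     0.09101  2.3869e-05
  solve Keq expr → x = -1.5836e-06; check Q = 1.4010e-06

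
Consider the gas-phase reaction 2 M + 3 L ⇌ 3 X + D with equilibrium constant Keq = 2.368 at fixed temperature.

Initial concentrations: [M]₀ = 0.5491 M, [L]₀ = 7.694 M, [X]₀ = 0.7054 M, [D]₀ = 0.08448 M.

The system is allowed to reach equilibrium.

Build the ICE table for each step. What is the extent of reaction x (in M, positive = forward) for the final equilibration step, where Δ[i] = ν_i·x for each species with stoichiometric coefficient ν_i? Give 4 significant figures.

x = 0.256 M

Q₀ = 2.1592e-04 vs Keq = 2.368 ⇒ Q<K, forward
Step 1:
                  M         L         X         D
  Initial    0.5491     7.694    0.7054   0.08448
  Change    -0.5119   -0.7679    0.7679     0.256
  Equil      0.0372     6.926     1.473    0.3404
  solve Keq expr → x = 0.256; check Q = 2.368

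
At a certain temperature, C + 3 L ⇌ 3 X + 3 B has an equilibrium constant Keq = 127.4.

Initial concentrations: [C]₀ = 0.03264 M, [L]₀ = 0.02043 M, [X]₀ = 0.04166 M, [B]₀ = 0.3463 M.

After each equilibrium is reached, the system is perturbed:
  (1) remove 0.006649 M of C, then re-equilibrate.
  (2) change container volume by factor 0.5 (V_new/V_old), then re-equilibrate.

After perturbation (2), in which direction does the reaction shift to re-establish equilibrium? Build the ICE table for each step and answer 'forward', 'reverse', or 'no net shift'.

Direction: reverse

Q₀ = 10.79 vs Keq = 127.4 ⇒ Q<K, forward
Step 1:
                   C          L          X          B
  init       0.03264    0.02043    0.04166     0.3463
  Δ        -0.002967  -0.008901   0.008901   0.008901
  eq         0.02967    0.01153    0.05056     0.3552
  solve Keq expr → x = 0.002967; check Q = 127.4
Then remove 0.006649 M of C.
Step 2:
                   C          L          X          B
  init       0.02302    0.01153    0.05056     0.3552
  Δ       2.5270e-04 7.5809e-04 -7.5809e-04 -7.5809e-04
  eq         0.02328    0.01229     0.0498     0.3544
  solve Keq expr → x = -2.5270e-04; check Q = 127.4
Then change container volume by factor 0.5 (V_new/V_old).
Step 3:
                   C          L          X          B
  init       0.04655    0.02457    0.09961     0.7089
  Δ         0.003164   0.009491  -0.009491  -0.009491
  eq         0.04972    0.03406    0.09012     0.6994
  solve Keq expr → x = -0.003164; check Q = 127.4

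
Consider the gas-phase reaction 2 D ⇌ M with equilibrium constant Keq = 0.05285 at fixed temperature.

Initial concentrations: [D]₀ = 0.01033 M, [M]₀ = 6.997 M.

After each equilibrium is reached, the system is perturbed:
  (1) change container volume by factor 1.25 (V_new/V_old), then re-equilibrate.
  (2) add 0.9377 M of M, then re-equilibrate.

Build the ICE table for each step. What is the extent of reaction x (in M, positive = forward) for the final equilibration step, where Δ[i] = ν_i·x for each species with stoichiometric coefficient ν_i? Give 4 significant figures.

Q₀ = 6.5571e+04 vs Keq = 0.05285 ⇒ Q>K, reverse
Step 1:
                   D          M
  init       0.01033      6.997
  Δ            7.704     -3.852
  eq           7.714      3.145
  solve Keq expr → x = -3.852; check Q = 0.05285
Then change container volume by factor 1.25 (V_new/V_old).
Step 2:
                   D          M
  init         6.171      2.516
  Δ           0.4283    -0.2141
  eq             6.6      2.302
  solve Keq expr → x = -0.2141; check Q = 0.05285
Then add 0.9377 M of M.
Step 3:
                   D          M
  init           6.6       3.24
  Δ           0.7577    -0.3788
  eq           7.357      2.861
  solve Keq expr → x = -0.3788; check Q = 0.05285

x = -0.3788 M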